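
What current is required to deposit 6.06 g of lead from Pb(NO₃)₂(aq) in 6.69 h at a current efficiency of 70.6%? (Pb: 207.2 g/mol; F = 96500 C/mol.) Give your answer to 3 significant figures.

n(Pb) = 6.06 / 207.2 = 0.02925 mol
Pb²⁺ + 2e⁻ → Pb, so n(e⁻) = 2 × 0.02925 = 0.05850 mol
Q = 0.05850 × 96500 / 0.706 = 7996 C
I = Q / t = 7996 / 24084 s = 0.332 A

0.332 A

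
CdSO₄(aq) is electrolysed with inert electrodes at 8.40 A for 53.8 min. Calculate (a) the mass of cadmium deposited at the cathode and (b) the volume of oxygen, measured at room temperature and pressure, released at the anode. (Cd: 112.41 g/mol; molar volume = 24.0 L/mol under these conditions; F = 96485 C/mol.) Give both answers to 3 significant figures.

Q = 8.40 × 3228 = 27120 C; n(e⁻) = 27120 / 96485 = 0.2811 mol
Cathode: Cd²⁺ + 2e⁻ → Cd → n(Cd) = 0.2811/2 = 0.1406 mol → 15.8 g
Anode: 2H₂O → O₂ + 4H⁺ + 4e⁻ → n(O₂) = 0.2811/4 = 0.07028 mol → 1.69 L

15.8 g Cd; 1.69 L O₂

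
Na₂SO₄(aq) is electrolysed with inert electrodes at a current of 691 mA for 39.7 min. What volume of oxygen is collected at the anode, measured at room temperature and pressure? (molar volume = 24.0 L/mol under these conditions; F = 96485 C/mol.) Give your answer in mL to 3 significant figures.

102 mL

Charge passed = 0.691 × 2382 = 1646 C
n(e⁻) = 1646 / 96485 = 0.01706 mol
2H₂O → O₂ + 4H⁺ + 4e⁻, so n(O₂) = 0.01706 / 4 = 0.004265 mol
V = 0.004265 × 24.0 = 0.1024 L
= 102 mL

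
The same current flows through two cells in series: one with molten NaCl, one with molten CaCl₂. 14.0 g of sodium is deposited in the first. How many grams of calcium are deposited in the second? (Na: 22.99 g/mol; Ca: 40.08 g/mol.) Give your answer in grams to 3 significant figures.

n(Na) = 14.0 / 22.99 = 0.6090 mol
Na⁺ + e⁻ → Na, so n(e⁻) = 0.6090 mol
Since the cells are in series, n(e⁻) in the Ca cell is also 0.6090 mol.
Ca²⁺ + 2e⁻ → Ca, so n(Ca) = 0.6090 / 2 = 0.3045 mol
m(Ca) = 0.3045 × 40.08 = 12.2 g

12.2 g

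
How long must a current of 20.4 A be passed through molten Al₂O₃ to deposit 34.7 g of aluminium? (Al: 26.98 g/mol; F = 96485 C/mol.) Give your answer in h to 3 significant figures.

n(Al) = 34.7 / 26.98 = 1.286 mol
Al³⁺ + 3e⁻ → Al, so n(e⁻) = 3 × 1.286 = 3.858 mol
Q = 3.858 × 96485 = 3.722×10^5 C
t = Q / I = 3.722×10^5 / 20.4 = 18250 s = 5.07 h

5.07 h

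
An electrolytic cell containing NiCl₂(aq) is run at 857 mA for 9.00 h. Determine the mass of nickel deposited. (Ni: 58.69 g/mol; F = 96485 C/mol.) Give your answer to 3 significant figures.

Q = 0.857 A × 32400 s = 27770 C
n(e⁻) = 27770 / 96485 = 0.2878 mol
Ni²⁺ + 2e⁻ → Ni, so n(Ni) = 0.2878 / 2 = 0.1439 mol
m = 0.1439 × 58.69 = 8.45 g

8.45 g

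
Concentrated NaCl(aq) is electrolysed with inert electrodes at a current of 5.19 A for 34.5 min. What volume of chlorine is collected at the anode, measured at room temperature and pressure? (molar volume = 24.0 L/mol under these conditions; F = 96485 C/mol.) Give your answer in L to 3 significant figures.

Q = It = 5.19 × 2070 = 10740 C
n(e⁻) = Q/F = 10740/96485 = 0.1113 mol
2Cl⁻ → Cl₂ + 2e⁻, so n(Cl₂) = 0.1113 / 2 = 0.05565 mol
V = 0.05565 × 24.0 = 1.336 L

1.34 L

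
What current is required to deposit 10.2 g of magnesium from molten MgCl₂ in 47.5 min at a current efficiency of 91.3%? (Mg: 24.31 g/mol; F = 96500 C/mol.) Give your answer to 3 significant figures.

31.1 A

n(Mg) = 10.2 / 24.31 = 0.4196 mol
Mg²⁺ + 2e⁻ → Mg, so n(e⁻) = 2 × 0.4196 = 0.8392 mol
Q = 0.8392 × 96500 / 0.913 = 88700 C
I = Q / t = 88700 / 2850 s = 31.1 A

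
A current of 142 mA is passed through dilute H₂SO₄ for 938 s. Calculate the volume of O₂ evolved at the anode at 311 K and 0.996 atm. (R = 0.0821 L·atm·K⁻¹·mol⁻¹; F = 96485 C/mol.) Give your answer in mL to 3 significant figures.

8.85 mL

Charge passed = 0.142 × 938 = 133.2 C
n(e⁻) = Q/F = 133.2/96485 = 0.001381 mol
2H₂O → O₂ + 4H⁺ + 4e⁻, so n(O₂) = 0.001381 / 4 = 3.453×10^-4 mol
V = nRT/P = 3.453×10^-4 × 0.0821 × 311 / 0.996 = 0.008852 L
= 8.85 mL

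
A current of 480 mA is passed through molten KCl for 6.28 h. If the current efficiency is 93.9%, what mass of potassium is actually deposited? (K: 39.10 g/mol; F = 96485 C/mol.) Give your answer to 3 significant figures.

4.13 g

Q = 0.480 × 22608 = 10850 C
n(e⁻) = 10850 / 96485 = 0.1125 mol
K⁺ + e⁻ → K, so theoretical m(K) = 0.1125 × 39.10 = 4.399 g
Actual mass = 93.9% × 4.399 = 4.13 g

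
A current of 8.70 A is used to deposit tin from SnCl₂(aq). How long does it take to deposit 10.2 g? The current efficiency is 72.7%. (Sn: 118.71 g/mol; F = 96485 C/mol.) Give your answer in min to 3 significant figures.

43.7 min

n(Sn) = 10.2 / 118.71 = 0.08592 mol
Sn²⁺ + 2e⁻ → Sn, so n(e⁻) = 2 × 0.08592 = 0.1718 mol
Q = 0.1718 × 96485 / 0.727 = 22800 C
t = Q / I = 22800 / 8.70 = 2621 s = 43.7 min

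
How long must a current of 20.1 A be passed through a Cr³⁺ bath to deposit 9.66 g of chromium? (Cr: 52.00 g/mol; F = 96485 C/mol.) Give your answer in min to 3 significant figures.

44.6 min

n(Cr) = 9.66 / 52.00 = 0.1858 mol
Cr³⁺ + 3e⁻ → Cr, so n(e⁻) = 3 × 0.1858 = 0.5574 mol
Q = 0.5574 × 96485 = 53780 C
t = Q / I = 53780 / 20.1 = 2676 s = 44.6 min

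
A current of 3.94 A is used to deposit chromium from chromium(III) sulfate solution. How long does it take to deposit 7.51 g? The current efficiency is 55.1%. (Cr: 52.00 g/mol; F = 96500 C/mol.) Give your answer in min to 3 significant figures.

321 min

n(Cr) = 7.51 / 52.00 = 0.1444 mol
Cr³⁺ + 3e⁻ → Cr, so n(e⁻) = 3 × 0.1444 = 0.4332 mol
Q = 0.4332 × 96500 / 0.551 = 75870 C
t = Q / I = 75870 / 3.94 = 19260 s = 321 min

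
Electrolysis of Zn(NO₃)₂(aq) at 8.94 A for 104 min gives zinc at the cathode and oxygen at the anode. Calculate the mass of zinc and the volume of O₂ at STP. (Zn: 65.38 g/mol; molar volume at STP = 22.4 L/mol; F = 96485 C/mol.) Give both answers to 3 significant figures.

Q = 8.94 × 6240 = 55790 C; n(e⁻) = 55790 / 96485 = 0.5782 mol
Cathode: Zn²⁺ + 2e⁻ → Zn → n(Zn) = 0.5782/2 = 0.2891 mol → 18.9 g
Anode: 2H₂O → O₂ + 4H⁺ + 4e⁻ → n(O₂) = 0.5782/4 = 0.1446 mol → 3.24 L

18.9 g Zn; 3.24 L O₂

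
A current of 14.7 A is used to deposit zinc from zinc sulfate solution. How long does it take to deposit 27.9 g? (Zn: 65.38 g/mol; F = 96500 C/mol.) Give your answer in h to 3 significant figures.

1.56 h

n(Zn) = 27.9 / 65.38 = 0.4267 mol
Zn²⁺ + 2e⁻ → Zn, so n(e⁻) = 2 × 0.4267 = 0.8534 mol
Q = 0.8534 × 96500 = 82350 C
t = Q / I = 82350 / 14.7 = 5602 s = 1.56 h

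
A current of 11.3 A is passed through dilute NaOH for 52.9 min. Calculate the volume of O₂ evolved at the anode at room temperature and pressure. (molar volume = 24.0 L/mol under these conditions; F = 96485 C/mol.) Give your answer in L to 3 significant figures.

Charge passed = 11.3 × 3174 = 35870 C
Moles of electrons = 35870 / 96485 = 0.3718 mol
2H₂O → O₂ + 4H⁺ + 4e⁻, so n(O₂) = 0.3718 / 4 = 0.09295 mol
V = 0.09295 × 24.0 = 2.231 L

2.23 L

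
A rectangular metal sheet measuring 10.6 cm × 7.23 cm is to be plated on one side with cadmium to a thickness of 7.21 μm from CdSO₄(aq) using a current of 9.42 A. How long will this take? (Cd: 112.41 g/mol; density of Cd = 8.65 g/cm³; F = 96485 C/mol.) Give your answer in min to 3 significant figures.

1.45 min

Plated area = 10.6 × 7.23 = 76.64 cm²
Volume = 76.64 × 7.21×10⁻⁴ cm = 0.05526 cm³
m(Cd) = 0.05526 × 8.65 = 0.4780 g
n(Cd) = 0.4780 / 112.41 = 0.004252 mol; n(e⁻) = 2 × 0.004252 = 0.008504 mol
Q = 0.008504 × 96485 = 820.5 C
t = 820.5 / 9.42 = 87.10 s = 1.45 min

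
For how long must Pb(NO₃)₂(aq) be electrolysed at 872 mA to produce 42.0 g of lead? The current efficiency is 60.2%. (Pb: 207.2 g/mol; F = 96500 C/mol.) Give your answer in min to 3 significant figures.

1240 min

n(Pb) = 42.0 / 207.2 = 0.2027 mol
Pb²⁺ + 2e⁻ → Pb, so n(e⁻) = 2 × 0.2027 = 0.4054 mol
Q = 0.4054 × 96500 / 0.602 = 64990 C
t = Q / I = 64990 / 0.872 = 74530 s = 1240 min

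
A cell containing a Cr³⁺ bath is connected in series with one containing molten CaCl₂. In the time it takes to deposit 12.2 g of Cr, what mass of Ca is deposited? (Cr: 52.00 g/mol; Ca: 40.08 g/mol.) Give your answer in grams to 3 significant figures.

n(Cr) = 12.2 / 52.00 = 0.2346 mol
Cr³⁺ + 3e⁻ → Cr, so n(e⁻) = 3 × 0.2346 = 0.7038 mol
Same current for the same time ⇒ same n(e⁻) = 0.7038 mol in both cells.
Ca²⁺ + 2e⁻ → Ca, so n(Ca) = 0.7038 / 2 = 0.3519 mol
m(Ca) = 0.3519 × 40.08 = 14.1 g

14.1 g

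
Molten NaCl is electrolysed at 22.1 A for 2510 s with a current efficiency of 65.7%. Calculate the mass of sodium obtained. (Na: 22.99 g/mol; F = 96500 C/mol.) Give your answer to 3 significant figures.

8.68 g

Q = 22.1 × 2510 = 55470 C
n(e⁻) = 55470 / 96500 = 0.5748 mol
Na⁺ + e⁻ → Na, so theoretical m(Na) = 0.5748 × 22.99 = 13.21 g
Actual mass = 65.7% × 13.21 = 8.68 g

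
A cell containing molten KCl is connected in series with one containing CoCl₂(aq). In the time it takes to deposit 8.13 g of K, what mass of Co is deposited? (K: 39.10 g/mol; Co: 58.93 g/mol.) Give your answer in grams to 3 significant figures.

6.13 g

n(K) = 8.13 / 39.10 = 0.2079 mol
K⁺ + e⁻ → K, so n(e⁻) = 0.2079 mol
Since the cells are in series, n(e⁻) in the Co cell is also 0.2079 mol.
Co²⁺ + 2e⁻ → Co, so n(Co) = 0.2079 / 2 = 0.1040 mol
m(Co) = 0.1040 × 58.93 = 6.13 g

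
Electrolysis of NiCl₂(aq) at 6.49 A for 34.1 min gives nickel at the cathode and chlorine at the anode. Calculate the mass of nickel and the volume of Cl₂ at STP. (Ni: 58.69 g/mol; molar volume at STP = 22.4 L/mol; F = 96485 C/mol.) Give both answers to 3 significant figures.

Q = 6.49 × 2046 = 13280 C; n(e⁻) = 13280 / 96485 = 0.1376 mol
Cathode: Ni²⁺ + 2e⁻ → Ni → n(Ni) = 0.1376/2 = 0.06880 mol → 4.04 g
Anode: 2Cl⁻ → Cl₂ + 2e⁻ → n(Cl₂) = 0.1376/2 = 0.06880 mol → 1.54 L

4.04 g Ni; 1.54 L Cl₂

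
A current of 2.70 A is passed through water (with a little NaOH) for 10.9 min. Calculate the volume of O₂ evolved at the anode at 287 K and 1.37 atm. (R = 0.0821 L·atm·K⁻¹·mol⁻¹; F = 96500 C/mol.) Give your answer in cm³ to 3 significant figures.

Q = 2.70 A × 654 s = 1766 C
Moles of electrons = 1766 / 96500 = 0.01830 mol
2H₂O → O₂ + 4H⁺ + 4e⁻, so n(O₂) = 0.01830 / 4 = 0.004575 mol
V = nRT/P = 0.004575 × 0.0821 × 287 / 1.37 = 0.07869 L
= 78.7 cm³

78.7 cm³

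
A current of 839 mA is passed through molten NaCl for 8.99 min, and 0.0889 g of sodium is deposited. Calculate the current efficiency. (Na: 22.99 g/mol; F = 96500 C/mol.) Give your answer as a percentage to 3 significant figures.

Q = 0.839 × 539.4 = 452.6 C
n(e⁻) = 452.6 / 96500 = 0.004690 mol
Na⁺ + e⁻ → Na, so theoretical n(Na) = 0.004690 mol → 0.1078 g
Efficiency = 0.0889 / 0.1078 = 0.8247 = 82.5%

82.5%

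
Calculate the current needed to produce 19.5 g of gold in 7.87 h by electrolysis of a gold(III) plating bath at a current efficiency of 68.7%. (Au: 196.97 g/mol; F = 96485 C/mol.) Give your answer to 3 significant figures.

n(Au) = 19.5 / 196.97 = 0.09900 mol
Au³⁺ + 3e⁻ → Au, so n(e⁻) = 3 × 0.09900 = 0.2970 mol
Q = 0.2970 × 96485 / 0.687 = 41710 C
I = Q / t = 41710 / 28332 s = 1.47 A

1.47 A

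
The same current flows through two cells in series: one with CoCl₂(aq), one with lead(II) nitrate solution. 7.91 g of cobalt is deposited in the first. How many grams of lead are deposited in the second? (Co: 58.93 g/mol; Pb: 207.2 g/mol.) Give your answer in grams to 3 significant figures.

n(Co) = 7.91 / 58.93 = 0.1342 mol
Co²⁺ + 2e⁻ → Co, so n(e⁻) = 2 × 0.1342 = 0.2684 mol
In series, the same 0.2684 mol of electrons flows through the second cell.
Pb²⁺ + 2e⁻ → Pb, so n(Pb) = 0.2684 / 2 = 0.1342 mol
m(Pb) = 0.1342 × 207.2 = 27.8 g

27.8 g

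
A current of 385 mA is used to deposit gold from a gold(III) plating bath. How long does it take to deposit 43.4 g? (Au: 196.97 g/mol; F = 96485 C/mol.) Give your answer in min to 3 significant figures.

n(Au) = 43.4 / 196.97 = 0.2203 mol
Au³⁺ + 3e⁻ → Au, so n(e⁻) = 3 × 0.2203 = 0.6609 mol
Q = 0.6609 × 96485 = 63770 C
t = Q / I = 63770 / 0.385 = 1.656×10^5 s = 2760 min

2760 min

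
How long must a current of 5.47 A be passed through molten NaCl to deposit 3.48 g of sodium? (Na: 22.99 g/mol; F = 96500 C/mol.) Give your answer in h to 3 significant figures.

0.742 h

n(Na) = 3.48 / 22.99 = 0.1514 mol
Na⁺ + e⁻ → Na, so n(e⁻) = 0.1514 mol
Q = 0.1514 × 96500 = 14610 C
t = Q / I = 14610 / 5.47 = 2671 s = 0.742 h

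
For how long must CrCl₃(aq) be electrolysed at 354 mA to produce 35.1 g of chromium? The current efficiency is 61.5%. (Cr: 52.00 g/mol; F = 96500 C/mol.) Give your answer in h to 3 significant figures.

n(Cr) = 35.1 / 52.00 = 0.6750 mol
Cr³⁺ + 3e⁻ → Cr, so n(e⁻) = 3 × 0.6750 = 2.025 mol
Q = 2.025 × 96500 / 0.615 = 3.177×10^5 C
t = Q / I = 3.177×10^5 / 0.354 = 8.975×10^5 s = 249 h

249 h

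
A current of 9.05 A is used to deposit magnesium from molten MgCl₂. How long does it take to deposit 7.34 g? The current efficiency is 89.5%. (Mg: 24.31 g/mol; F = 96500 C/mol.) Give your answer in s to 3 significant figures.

n(Mg) = 7.34 / 24.31 = 0.3019 mol
Mg²⁺ + 2e⁻ → Mg, so n(e⁻) = 2 × 0.3019 = 0.6038 mol
Q = 0.6038 × 96500 / 0.895 = 65100 C
t = Q / I = 65100 / 9.05 = 7193 s

7190 s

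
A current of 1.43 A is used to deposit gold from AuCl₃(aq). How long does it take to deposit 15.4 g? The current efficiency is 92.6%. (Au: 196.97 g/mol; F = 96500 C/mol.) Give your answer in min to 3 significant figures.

285 min

n(Au) = 15.4 / 196.97 = 0.07818 mol
Au³⁺ + 3e⁻ → Au, so n(e⁻) = 3 × 0.07818 = 0.2345 mol
Q = 0.2345 × 96500 / 0.926 = 24440 C
t = Q / I = 24440 / 1.43 = 17090 s = 285 min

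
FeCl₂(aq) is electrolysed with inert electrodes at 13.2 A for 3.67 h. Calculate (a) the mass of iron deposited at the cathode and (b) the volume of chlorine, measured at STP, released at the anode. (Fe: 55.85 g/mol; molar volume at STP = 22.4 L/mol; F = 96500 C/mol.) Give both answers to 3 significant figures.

Q = 13.2 × 13212 = 1.744×10^5 C; n(e⁻) = 1.744×10^5 / 96500 = 1.807 mol
Cathode: Fe²⁺ + 2e⁻ → Fe → n(Fe) = 1.807/2 = 0.9035 mol → 50.5 g
Anode: 2Cl⁻ → Cl₂ + 2e⁻ → n(Cl₂) = 1.807/2 = 0.9035 mol → 20.2 L

50.5 g Fe; 20.2 L Cl₂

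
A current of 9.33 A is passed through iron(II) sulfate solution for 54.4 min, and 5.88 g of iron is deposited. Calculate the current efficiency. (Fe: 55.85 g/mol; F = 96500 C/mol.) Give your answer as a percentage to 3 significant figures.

Q = 9.33 × 3264 = 30450 C
n(e⁻) = 30450 / 96500 = 0.3155 mol
Fe²⁺ + 2e⁻ → Fe, so theoretical n(Fe) = 0.1578 mol → 8.813 g
Efficiency = 5.88 / 8.813 = 0.6672 = 66.7%

66.7%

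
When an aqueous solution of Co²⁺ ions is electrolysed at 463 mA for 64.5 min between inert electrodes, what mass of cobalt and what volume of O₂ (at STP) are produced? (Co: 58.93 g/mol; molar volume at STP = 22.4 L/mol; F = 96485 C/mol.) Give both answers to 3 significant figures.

0.547 g Co; 0.104 L O₂

Q = 0.463 × 3870 = 1792 C; n(e⁻) = 1792 / 96485 = 0.01857 mol
Cathode: Co²⁺ + 2e⁻ → Co → n(Co) = 0.01857/2 = 0.009285 mol → 0.547 g
Anode: 2H₂O → O₂ + 4H⁺ + 4e⁻ → n(O₂) = 0.01857/4 = 0.004643 mol → 0.104 L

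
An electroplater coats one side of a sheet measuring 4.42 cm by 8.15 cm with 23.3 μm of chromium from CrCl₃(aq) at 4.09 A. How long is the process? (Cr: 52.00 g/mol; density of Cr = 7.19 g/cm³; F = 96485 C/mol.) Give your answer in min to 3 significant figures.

13.7 min

Plated area = 4.42 × 8.15 = 36.02 cm²
Volume = 36.02 × 23.3×10⁻⁴ cm = 0.08393 cm³
m(Cr) = 0.08393 × 7.19 = 0.6035 g
n(Cr) = 0.6035 / 52.00 = 0.01161 mol; n(e⁻) = 3 × 0.01161 = 0.03483 mol
Q = 0.03483 × 96485 = 3361 C
t = 3361 / 4.09 = 821.8 s = 13.7 min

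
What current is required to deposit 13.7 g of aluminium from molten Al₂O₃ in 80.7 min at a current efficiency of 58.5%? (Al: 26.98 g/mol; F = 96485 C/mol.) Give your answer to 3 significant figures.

51.9 A

n(Al) = 13.7 / 26.98 = 0.5078 mol
Al³⁺ + 3e⁻ → Al, so n(e⁻) = 3 × 0.5078 = 1.523 mol
Q = 1.523 × 96485 / 0.585 = 2.512×10^5 C
I = Q / t = 2.512×10^5 / 4842 s = 51.9 A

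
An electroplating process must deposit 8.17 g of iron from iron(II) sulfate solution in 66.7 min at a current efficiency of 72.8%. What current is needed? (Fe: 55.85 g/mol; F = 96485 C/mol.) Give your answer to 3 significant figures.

n(Fe) = 8.17 / 55.85 = 0.1463 mol
Fe²⁺ + 2e⁻ → Fe, so n(e⁻) = 2 × 0.1463 = 0.2926 mol
Q = 0.2926 × 96485 / 0.728 = 38780 C
I = Q / t = 38780 / 4002 s = 9.69 A

9.69 A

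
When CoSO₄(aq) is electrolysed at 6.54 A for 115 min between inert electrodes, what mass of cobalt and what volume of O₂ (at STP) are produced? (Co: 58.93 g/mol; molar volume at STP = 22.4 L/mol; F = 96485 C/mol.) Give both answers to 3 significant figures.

Q = 6.54 × 6900 = 45130 C; n(e⁻) = 45130 / 96485 = 0.4677 mol
Cathode: Co²⁺ + 2e⁻ → Co → n(Co) = 0.4677/2 = 0.2339 mol → 13.8 g
Anode: 2H₂O → O₂ + 4H⁺ + 4e⁻ → n(O₂) = 0.4677/4 = 0.1169 mol → 2.62 L

13.8 g Co; 2.62 L O₂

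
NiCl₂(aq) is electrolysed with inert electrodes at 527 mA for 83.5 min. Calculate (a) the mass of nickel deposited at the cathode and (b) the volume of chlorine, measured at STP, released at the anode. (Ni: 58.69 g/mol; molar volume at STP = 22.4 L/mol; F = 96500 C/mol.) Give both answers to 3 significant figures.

0.803 g Ni; 0.306 L Cl₂

Q = 0.527 × 5010 = 2640 C; n(e⁻) = 2640 / 96500 = 0.02736 mol
Cathode: Ni²⁺ + 2e⁻ → Ni → n(Ni) = 0.02736/2 = 0.01368 mol → 0.803 g
Anode: 2Cl⁻ → Cl₂ + 2e⁻ → n(Cl₂) = 0.02736/2 = 0.01368 mol → 0.306 L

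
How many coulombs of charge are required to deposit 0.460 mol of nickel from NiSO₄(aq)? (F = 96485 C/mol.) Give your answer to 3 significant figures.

Ni²⁺ + 2e⁻ → Ni, so n(e⁻) = 2 × 0.460 = 0.9200 mol
Q = 0.9200 × 96485 = 88770 C

88800 C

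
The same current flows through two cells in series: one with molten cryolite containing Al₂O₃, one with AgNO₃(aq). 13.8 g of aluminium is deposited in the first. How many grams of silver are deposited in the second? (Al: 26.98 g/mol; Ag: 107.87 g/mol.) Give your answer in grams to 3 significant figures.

n(Al) = 13.8 / 26.98 = 0.5115 mol
Al³⁺ + 3e⁻ → Al, so n(e⁻) = 3 × 0.5115 = 1.535 mol
Since the cells are in series, n(e⁻) in the Ag cell is also 1.535 mol.
Ag⁺ + e⁻ → Ag, so n(Ag) = 1.535 mol
m(Ag) = 1.535 × 107.87 = 166 g

166 g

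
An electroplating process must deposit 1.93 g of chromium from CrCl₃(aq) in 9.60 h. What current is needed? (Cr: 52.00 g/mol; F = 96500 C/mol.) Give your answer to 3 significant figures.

0.311 A

n(Cr) = 1.93 / 52.00 = 0.03712 mol
Cr³⁺ + 3e⁻ → Cr, so n(e⁻) = 3 × 0.03712 = 0.1114 mol
Q = 0.1114 × 96500 = 10750 C
I = Q / t = 10750 / 34560 s = 0.311 A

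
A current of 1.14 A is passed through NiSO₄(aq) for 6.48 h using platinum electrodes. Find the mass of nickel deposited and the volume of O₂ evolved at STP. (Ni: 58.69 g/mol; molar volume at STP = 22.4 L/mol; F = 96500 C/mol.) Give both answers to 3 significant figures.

8.09 g Ni; 1.54 L O₂

Q = 1.14 × 23328 = 26590 C; n(e⁻) = 26590 / 96500 = 0.2755 mol
Cathode: Ni²⁺ + 2e⁻ → Ni → n(Ni) = 0.2755/2 = 0.1378 mol → 8.09 g
Anode: 2H₂O → O₂ + 4H⁺ + 4e⁻ → n(O₂) = 0.2755/4 = 0.06888 mol → 1.54 L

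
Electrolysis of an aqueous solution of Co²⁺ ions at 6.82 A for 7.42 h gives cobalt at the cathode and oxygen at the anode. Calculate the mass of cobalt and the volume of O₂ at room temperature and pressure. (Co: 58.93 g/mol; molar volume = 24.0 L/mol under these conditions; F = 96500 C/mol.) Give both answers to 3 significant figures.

Q = 6.82 × 26712 = 1.822×10^5 C; n(e⁻) = 1.822×10^5 / 96500 = 1.888 mol
Cathode: Co²⁺ + 2e⁻ → Co → n(Co) = 1.888/2 = 0.9440 mol → 55.6 g
Anode: 2H₂O → O₂ + 4H⁺ + 4e⁻ → n(O₂) = 1.888/4 = 0.4720 mol → 11.3 L

55.6 g Co; 11.3 L O₂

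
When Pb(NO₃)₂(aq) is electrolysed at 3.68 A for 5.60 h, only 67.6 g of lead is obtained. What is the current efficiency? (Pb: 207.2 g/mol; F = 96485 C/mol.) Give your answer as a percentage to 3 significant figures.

84.9%

Q = 3.68 × 20160 = 74190 C
n(e⁻) = 74190 / 96485 = 0.7689 mol
Pb²⁺ + 2e⁻ → Pb, so theoretical n(Pb) = 0.3845 mol → 79.67 g
Efficiency = 67.6 / 79.67 = 0.8485 = 84.9%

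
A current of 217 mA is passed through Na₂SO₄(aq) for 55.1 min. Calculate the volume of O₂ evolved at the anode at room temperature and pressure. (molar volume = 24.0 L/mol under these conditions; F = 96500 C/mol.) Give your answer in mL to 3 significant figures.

Q = 0.217 A × 3306 s = 717.4 C
n(e⁻) = Q/F = 717.4/96500 = 0.007434 mol
2H₂O → O₂ + 4H⁺ + 4e⁻, so n(O₂) = 0.007434 / 4 = 0.001859 mol
V = 0.001859 × 24.0 = 0.04462 L
= 44.6 mL

44.6 mL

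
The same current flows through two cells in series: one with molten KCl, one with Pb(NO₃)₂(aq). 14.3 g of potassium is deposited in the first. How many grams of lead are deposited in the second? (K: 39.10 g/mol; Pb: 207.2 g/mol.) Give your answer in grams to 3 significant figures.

n(K) = 14.3 / 39.10 = 0.3657 mol
K⁺ + e⁻ → K, so n(e⁻) = 0.3657 mol
The cells are in series, so the same charge (and hence the same n(e⁻) = 0.3657 mol) passes through both.
Pb²⁺ + 2e⁻ → Pb, so n(Pb) = 0.3657 / 2 = 0.1829 mol
m(Pb) = 0.1829 × 207.2 = 37.9 g

37.9 g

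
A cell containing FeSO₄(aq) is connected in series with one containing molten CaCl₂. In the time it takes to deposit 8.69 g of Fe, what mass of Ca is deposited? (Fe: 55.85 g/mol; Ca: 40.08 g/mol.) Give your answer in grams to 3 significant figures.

6.24 g

n(Fe) = 8.69 / 55.85 = 0.1556 mol
Fe²⁺ + 2e⁻ → Fe, so n(e⁻) = 2 × 0.1556 = 0.3112 mol
In series, the same 0.3112 mol of electrons flows through the second cell.
Ca²⁺ + 2e⁻ → Ca, so n(Ca) = 0.3112 / 2 = 0.1556 mol
m(Ca) = 0.1556 × 40.08 = 6.24 g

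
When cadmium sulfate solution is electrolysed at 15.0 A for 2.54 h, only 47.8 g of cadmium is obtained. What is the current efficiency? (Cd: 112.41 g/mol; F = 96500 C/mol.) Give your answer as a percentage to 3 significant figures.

59.8%

Q = 15.0 × 9144 = 1.372×10^5 C
n(e⁻) = 1.372×10^5 / 96500 = 1.422 mol
Cd²⁺ + 2e⁻ → Cd, so theoretical n(Cd) = 0.7110 mol → 79.92 g
Efficiency = 47.8 / 79.92 = 0.5981 = 59.8%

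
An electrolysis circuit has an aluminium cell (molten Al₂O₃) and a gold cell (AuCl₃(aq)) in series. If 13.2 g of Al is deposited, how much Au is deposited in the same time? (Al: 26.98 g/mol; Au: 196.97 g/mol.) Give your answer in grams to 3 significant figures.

96.4 g

n(Al) = 13.2 / 26.98 = 0.4893 mol
Al³⁺ + 3e⁻ → Al, so n(e⁻) = 3 × 0.4893 = 1.468 mol
The cells are in series, so the same charge (and hence the same n(e⁻) = 1.468 mol) passes through both.
Au³⁺ + 3e⁻ → Au, so n(Au) = 1.468 / 3 = 0.4893 mol
m(Au) = 0.4893 × 196.97 = 96.4 g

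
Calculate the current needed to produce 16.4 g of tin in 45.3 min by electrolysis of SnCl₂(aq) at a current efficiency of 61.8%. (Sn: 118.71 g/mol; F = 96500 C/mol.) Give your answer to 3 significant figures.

15.9 A

n(Sn) = 16.4 / 118.71 = 0.1382 mol
Sn²⁺ + 2e⁻ → Sn, so n(e⁻) = 2 × 0.1382 = 0.2764 mol
Q = 0.2764 × 96500 / 0.618 = 43160 C
I = Q / t = 43160 / 2718 s = 15.9 A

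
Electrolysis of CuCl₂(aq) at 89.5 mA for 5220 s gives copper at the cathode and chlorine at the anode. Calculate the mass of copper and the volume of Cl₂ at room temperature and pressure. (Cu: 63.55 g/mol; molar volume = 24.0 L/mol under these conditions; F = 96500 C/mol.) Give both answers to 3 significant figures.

Q = 0.0895 × 5220 = 467.2 C; n(e⁻) = 467.2 / 96500 = 0.004841 mol
Cathode: Cu²⁺ + 2e⁻ → Cu → n(Cu) = 0.004841/2 = 0.002421 mol → 0.154 g
Anode: 2Cl⁻ → Cl₂ + 2e⁻ → n(Cl₂) = 0.004841/2 = 0.002421 mol → 0.0581 L

0.154 g Cu; 0.0581 L Cl₂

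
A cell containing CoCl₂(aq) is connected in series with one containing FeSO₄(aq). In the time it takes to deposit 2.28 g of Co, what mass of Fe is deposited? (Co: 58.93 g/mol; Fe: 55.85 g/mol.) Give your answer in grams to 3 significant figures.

n(Co) = 2.28 / 58.93 = 0.03869 mol
Co²⁺ + 2e⁻ → Co, so n(e⁻) = 2 × 0.03869 = 0.07738 mol
Same current for the same time ⇒ same n(e⁻) = 0.07738 mol in both cells.
Fe²⁺ + 2e⁻ → Fe, so n(Fe) = 0.07738 / 2 = 0.03869 mol
m(Fe) = 0.03869 × 55.85 = 2.16 g

2.16 g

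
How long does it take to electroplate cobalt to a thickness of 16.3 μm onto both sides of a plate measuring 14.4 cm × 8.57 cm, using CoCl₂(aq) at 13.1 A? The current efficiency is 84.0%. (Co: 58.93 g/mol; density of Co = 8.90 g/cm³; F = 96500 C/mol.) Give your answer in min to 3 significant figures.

17.8 min

Plated area = 2 × 14.4 × 8.57 = 246.8 cm²
Volume = 246.8 × 16.3×10⁻⁴ cm = 0.4023 cm³
m(Co) = 0.4023 × 8.90 = 3.580 g
n(Co) = 3.580 / 58.93 = 0.06075 mol; n(e⁻) = 2 × 0.06075 = 0.1215 mol
Q = 0.1215 × 96500 / 0.840 = 13960 C
t = 13960 / 13.1 = 1066 s = 17.8 min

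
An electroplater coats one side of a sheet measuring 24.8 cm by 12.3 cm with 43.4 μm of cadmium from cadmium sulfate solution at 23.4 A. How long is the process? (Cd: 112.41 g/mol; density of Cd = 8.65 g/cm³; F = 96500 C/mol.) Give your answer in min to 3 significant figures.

Plated area = 24.8 × 12.3 = 305.0 cm²
Volume = 305.0 × 43.4×10⁻⁴ cm = 1.324 cm³
m(Cd) = 1.324 × 8.65 = 11.45 g
n(Cd) = 11.45 / 112.41 = 0.1019 mol; n(e⁻) = 2 × 0.1019 = 0.2038 mol
Q = 0.2038 × 96500 = 19670 C
t = 19670 / 23.4 = 840.6 s = 14.0 min

14.0 min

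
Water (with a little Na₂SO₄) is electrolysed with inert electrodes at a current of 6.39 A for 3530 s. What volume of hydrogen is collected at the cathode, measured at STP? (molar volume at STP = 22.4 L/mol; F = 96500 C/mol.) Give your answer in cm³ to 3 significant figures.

2620 cm³

Q = 6.39 A × 3530 s = 22560 C
n(e⁻) = Q/F = 22560/96500 = 0.2338 mol
2H⁺ + 2e⁻ → H₂, so n(H₂) = 0.2338 / 2 = 0.1169 mol
V = 0.1169 × 22.4 = 2.619 L
= 2620 cm³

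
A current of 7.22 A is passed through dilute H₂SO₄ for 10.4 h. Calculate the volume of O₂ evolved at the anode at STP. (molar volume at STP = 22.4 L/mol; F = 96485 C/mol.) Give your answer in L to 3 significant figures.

15.7 L

Q = 7.22 A × 37440 s = 2.703×10^5 C
n(e⁻) = Q/F = 2.703×10^5/96485 = 2.801 mol
2H₂O → O₂ + 4H⁺ + 4e⁻, so n(O₂) = 2.801 / 4 = 0.7003 mol
V = 0.7003 × 22.4 = 15.69 L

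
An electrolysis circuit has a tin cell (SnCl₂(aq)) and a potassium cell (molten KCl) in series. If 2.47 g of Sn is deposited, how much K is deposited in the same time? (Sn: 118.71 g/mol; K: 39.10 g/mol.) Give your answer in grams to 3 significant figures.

n(Sn) = 2.47 / 118.71 = 0.02081 mol
Sn²⁺ + 2e⁻ → Sn, so n(e⁻) = 2 × 0.02081 = 0.04162 mol
In series, the same 0.04162 mol of electrons flows through the second cell.
K⁺ + e⁻ → K, so n(K) = 0.04162 mol
m(K) = 0.04162 × 39.10 = 1.63 g

1.63 g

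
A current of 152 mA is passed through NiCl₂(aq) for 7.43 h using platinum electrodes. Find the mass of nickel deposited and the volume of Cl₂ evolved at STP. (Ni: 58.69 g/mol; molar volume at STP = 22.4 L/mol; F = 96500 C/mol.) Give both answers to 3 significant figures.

Q = 0.152 × 26748 = 4066 C; n(e⁻) = 4066 / 96500 = 0.04213 mol
Cathode: Ni²⁺ + 2e⁻ → Ni → n(Ni) = 0.04213/2 = 0.02107 mol → 1.24 g
Anode: 2Cl⁻ → Cl₂ + 2e⁻ → n(Cl₂) = 0.04213/2 = 0.02107 mol → 0.472 L

1.24 g Ni; 0.472 L Cl₂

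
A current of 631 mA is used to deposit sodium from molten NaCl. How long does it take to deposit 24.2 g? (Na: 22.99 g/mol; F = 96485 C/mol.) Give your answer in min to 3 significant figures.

n(Na) = 24.2 / 22.99 = 1.053 mol
Na⁺ + e⁻ → Na, so n(e⁻) = 1.053 mol
Q = 1.053 × 96485 = 1.016×10^5 C
t = Q / I = 1.016×10^5 / 0.631 = 1.610×10^5 s = 2680 min

2680 min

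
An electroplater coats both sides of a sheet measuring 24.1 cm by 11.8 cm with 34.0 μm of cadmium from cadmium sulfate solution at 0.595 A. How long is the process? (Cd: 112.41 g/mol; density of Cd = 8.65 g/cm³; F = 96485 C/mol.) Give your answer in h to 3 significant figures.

Plated area = 2 × 24.1 × 11.8 = 568.8 cm²
Volume = 568.8 × 34.0×10⁻⁴ cm = 1.934 cm³
m(Cd) = 1.934 × 8.65 = 16.73 g
n(Cd) = 16.73 / 112.41 = 0.1488 mol; n(e⁻) = 2 × 0.1488 = 0.2976 mol
Q = 0.2976 × 96485 = 28710 C
t = 28710 / 0.595 = 48250 s = 13.4 h

13.4 h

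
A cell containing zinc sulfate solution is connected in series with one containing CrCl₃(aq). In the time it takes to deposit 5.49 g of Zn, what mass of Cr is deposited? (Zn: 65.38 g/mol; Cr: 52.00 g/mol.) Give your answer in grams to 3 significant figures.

2.91 g

n(Zn) = 5.49 / 65.38 = 0.08397 mol
Zn²⁺ + 2e⁻ → Zn, so n(e⁻) = 2 × 0.08397 = 0.1679 mol
In series, the same 0.1679 mol of electrons flows through the second cell.
Cr³⁺ + 3e⁻ → Cr, so n(Cr) = 0.1679 / 3 = 0.05597 mol
m(Cr) = 0.05597 × 52.00 = 2.91 g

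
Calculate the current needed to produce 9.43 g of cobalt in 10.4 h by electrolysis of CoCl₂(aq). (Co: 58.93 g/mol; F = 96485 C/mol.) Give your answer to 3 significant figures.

0.825 A

n(Co) = 9.43 / 58.93 = 0.1600 mol
Co²⁺ + 2e⁻ → Co, so n(e⁻) = 2 × 0.1600 = 0.3200 mol
Q = 0.3200 × 96485 = 30880 C
I = Q / t = 30880 / 37440 s = 0.825 A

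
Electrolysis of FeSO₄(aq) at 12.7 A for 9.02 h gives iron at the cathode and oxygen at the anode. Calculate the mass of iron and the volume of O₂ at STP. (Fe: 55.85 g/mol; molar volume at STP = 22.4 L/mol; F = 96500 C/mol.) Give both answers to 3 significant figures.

119 g Fe; 23.9 L O₂

Q = 12.7 × 32472 = 4.124×10^5 C; n(e⁻) = 4.124×10^5 / 96500 = 4.274 mol
Cathode: Fe²⁺ + 2e⁻ → Fe → n(Fe) = 4.274/2 = 2.137 mol → 119 g
Anode: 2H₂O → O₂ + 4H⁺ + 4e⁻ → n(O₂) = 4.274/4 = 1.069 mol → 23.9 L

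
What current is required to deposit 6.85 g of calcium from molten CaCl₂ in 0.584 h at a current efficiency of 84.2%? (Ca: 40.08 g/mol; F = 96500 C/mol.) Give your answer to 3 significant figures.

18.6 A

n(Ca) = 6.85 / 40.08 = 0.1709 mol
Ca²⁺ + 2e⁻ → Ca, so n(e⁻) = 2 × 0.1709 = 0.3418 mol
Q = 0.3418 × 96500 / 0.842 = 39170 C
I = Q / t = 39170 / 2102.4 s = 18.6 A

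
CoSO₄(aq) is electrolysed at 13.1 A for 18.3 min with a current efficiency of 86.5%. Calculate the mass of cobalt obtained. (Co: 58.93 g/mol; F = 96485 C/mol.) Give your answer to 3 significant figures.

3.80 g

Q = 13.1 × 1098 = 14380 C
n(e⁻) = 14380 / 96485 = 0.1490 mol
Co²⁺ + 2e⁻ → Co, so theoretical m(Co) = 0.07450 × 58.93 = 4.390 g
Actual mass = 86.5% × 4.390 = 3.80 g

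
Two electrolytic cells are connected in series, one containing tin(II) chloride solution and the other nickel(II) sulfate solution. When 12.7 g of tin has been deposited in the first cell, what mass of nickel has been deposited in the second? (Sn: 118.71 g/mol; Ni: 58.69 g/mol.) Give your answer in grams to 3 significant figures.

6.28 g

n(Sn) = 12.7 / 118.71 = 0.1070 mol
Sn²⁺ + 2e⁻ → Sn, so n(e⁻) = 2 × 0.1070 = 0.2140 mol
Since the cells are in series, n(e⁻) in the Ni cell is also 0.2140 mol.
Ni²⁺ + 2e⁻ → Ni, so n(Ni) = 0.2140 / 2 = 0.1070 mol
m(Ni) = 0.1070 × 58.69 = 6.28 g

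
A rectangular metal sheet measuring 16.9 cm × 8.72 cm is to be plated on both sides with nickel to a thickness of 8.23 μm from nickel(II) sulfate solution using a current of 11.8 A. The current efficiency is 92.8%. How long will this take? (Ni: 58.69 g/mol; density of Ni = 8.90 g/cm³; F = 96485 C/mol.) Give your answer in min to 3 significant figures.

Plated area = 2 × 16.9 × 8.72 = 294.7 cm²
Volume = 294.7 × 8.23×10⁻⁴ cm = 0.2425 cm³
m(Ni) = 0.2425 × 8.90 = 2.158 g
n(Ni) = 2.158 / 58.69 = 0.03677 mol; n(e⁻) = 2 × 0.03677 = 0.07354 mol
Q = 0.07354 × 96485 / 0.928 = 7646 C
t = 7646 / 11.8 = 648.0 s = 10.8 min

10.8 min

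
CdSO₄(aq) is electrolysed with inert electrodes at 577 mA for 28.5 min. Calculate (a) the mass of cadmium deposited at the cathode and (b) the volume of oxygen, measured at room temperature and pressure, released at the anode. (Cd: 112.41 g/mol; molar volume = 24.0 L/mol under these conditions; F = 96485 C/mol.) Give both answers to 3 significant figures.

0.575 g Cd; 0.0614 L O₂

Q = 0.577 × 1710 = 986.7 C; n(e⁻) = 986.7 / 96485 = 0.01023 mol
Cathode: Cd²⁺ + 2e⁻ → Cd → n(Cd) = 0.01023/2 = 0.005115 mol → 0.575 g
Anode: 2H₂O → O₂ + 4H⁺ + 4e⁻ → n(O₂) = 0.01023/4 = 0.002558 mol → 0.0614 L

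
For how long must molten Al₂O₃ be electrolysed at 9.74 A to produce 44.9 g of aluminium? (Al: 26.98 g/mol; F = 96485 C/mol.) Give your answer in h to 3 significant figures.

13.7 h

n(Al) = 44.9 / 26.98 = 1.664 mol
Al³⁺ + 3e⁻ → Al, so n(e⁻) = 3 × 1.664 = 4.992 mol
Q = 4.992 × 96485 = 4.817×10^5 C
t = Q / I = 4.817×10^5 / 9.74 = 49460 s = 13.7 h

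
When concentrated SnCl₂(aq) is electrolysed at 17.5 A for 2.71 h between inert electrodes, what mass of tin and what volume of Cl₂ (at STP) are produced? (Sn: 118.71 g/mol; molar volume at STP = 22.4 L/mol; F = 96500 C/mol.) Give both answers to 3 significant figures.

Q = 17.5 × 9756 = 1.707×10^5 C; n(e⁻) = 1.707×10^5 / 96500 = 1.769 mol
Cathode: Sn²⁺ + 2e⁻ → Sn → n(Sn) = 1.769/2 = 0.8845 mol → 105 g
Anode: 2Cl⁻ → Cl₂ + 2e⁻ → n(Cl₂) = 1.769/2 = 0.8845 mol → 19.8 L

105 g Sn; 19.8 L Cl₂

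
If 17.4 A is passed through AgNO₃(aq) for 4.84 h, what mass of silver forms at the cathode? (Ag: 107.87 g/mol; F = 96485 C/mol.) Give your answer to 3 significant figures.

Q = It = 17.4 × 17424 = 3.032×10^5 C
n(e⁻) = Q/F = 3.032×10^5/96485 = 3.142 mol
Ag⁺ + e⁻ → Ag, so n(Ag) = 3.142 mol
m = 3.142 × 107.87 = 339 g

339 g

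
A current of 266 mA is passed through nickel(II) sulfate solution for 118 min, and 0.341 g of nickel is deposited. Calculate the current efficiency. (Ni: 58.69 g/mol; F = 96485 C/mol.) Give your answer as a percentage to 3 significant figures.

59.5%

Q = 0.266 × 7080 = 1883 C
n(e⁻) = 1883 / 96485 = 0.01952 mol
Ni²⁺ + 2e⁻ → Ni, so theoretical n(Ni) = 0.009760 mol → 0.5728 g
Efficiency = 0.341 / 0.5728 = 0.5953 = 59.5%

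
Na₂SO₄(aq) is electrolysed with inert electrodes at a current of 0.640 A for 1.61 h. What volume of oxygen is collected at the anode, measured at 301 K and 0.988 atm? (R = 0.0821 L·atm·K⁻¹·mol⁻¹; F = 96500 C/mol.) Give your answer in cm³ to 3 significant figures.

240 cm³

Charge passed = 0.640 × 5796 = 3709 C
Moles of electrons = 3709 / 96500 = 0.03844 mol
2H₂O → O₂ + 4H⁺ + 4e⁻, so n(O₂) = 0.03844 / 4 = 0.009610 mol
V = nRT/P = 0.009610 × 0.0821 × 301 / 0.988 = 0.2404 L
= 240 cm³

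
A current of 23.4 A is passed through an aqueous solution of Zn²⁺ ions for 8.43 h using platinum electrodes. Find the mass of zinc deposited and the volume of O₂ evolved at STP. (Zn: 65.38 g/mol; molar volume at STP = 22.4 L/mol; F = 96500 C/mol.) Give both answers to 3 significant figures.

Q = 23.4 × 30348 = 7.101×10^5 C; n(e⁻) = 7.101×10^5 / 96500 = 7.359 mol
Cathode: Zn²⁺ + 2e⁻ → Zn → n(Zn) = 7.359/2 = 3.680 mol → 241 g
Anode: 2H₂O → O₂ + 4H⁺ + 4e⁻ → n(O₂) = 7.359/4 = 1.840 mol → 41.2 L

241 g Zn; 41.2 L O₂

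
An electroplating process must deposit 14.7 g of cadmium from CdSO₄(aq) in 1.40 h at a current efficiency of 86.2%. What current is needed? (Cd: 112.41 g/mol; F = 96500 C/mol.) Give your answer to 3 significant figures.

5.81 A

n(Cd) = 14.7 / 112.41 = 0.1308 mol
Cd²⁺ + 2e⁻ → Cd, so n(e⁻) = 2 × 0.1308 = 0.2616 mol
Q = 0.2616 × 96500 / 0.862 = 29290 C
I = Q / t = 29290 / 5040 s = 5.81 A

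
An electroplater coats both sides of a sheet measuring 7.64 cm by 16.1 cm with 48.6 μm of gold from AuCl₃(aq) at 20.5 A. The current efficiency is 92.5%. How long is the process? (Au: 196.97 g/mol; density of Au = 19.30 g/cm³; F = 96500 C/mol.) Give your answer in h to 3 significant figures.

Plated area = 2 × 7.64 × 16.1 = 246.0 cm²
Volume = 246.0 × 48.6×10⁻⁴ cm = 1.196 cm³
m(Au) = 1.196 × 19.30 = 23.08 g
n(Au) = 23.08 / 196.97 = 0.1172 mol; n(e⁻) = 3 × 0.1172 = 0.3516 mol
Q = 0.3516 × 96500 / 0.925 = 36680 C
t = 36680 / 20.5 = 1789 s = 0.497 h

0.497 h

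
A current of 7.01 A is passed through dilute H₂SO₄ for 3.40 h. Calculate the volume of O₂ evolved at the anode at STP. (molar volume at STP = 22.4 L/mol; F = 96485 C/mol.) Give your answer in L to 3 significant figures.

Q = It = 7.01 × 12240 = 85800 C
Moles of electrons = 85800 / 96485 = 0.8893 mol
2H₂O → O₂ + 4H⁺ + 4e⁻, so n(O₂) = 0.8893 / 4 = 0.2223 mol
V = 0.2223 × 22.4 = 4.980 L

4.98 L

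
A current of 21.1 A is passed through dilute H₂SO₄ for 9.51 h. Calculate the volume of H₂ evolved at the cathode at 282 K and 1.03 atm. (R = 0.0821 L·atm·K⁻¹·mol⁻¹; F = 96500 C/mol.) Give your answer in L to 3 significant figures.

84.1 L

Q = It = 21.1 × 34236 = 7.224×10^5 C
n(e⁻) = Q/F = 7.224×10^5/96500 = 7.486 mol
2H⁺ + 2e⁻ → H₂, so n(H₂) = 7.486 / 2 = 3.743 mol
V = nRT/P = 3.743 × 0.0821 × 282 / 1.03 = 84.13 L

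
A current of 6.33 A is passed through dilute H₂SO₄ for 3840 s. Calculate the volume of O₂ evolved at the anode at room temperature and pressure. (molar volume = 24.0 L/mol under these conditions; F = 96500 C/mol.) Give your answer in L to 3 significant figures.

Q = It = 6.33 × 3840 = 24310 C
n(e⁻) = 24310 / 96500 = 0.2519 mol
2H₂O → O₂ + 4H⁺ + 4e⁻, so n(O₂) = 0.2519 / 4 = 0.06298 mol
V = 0.06298 × 24.0 = 1.512 L

1.51 L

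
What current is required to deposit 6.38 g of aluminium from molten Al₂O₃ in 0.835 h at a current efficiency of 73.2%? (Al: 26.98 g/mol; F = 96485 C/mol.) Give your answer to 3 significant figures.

n(Al) = 6.38 / 26.98 = 0.2365 mol
Al³⁺ + 3e⁻ → Al, so n(e⁻) = 3 × 0.2365 = 0.7095 mol
Q = 0.7095 × 96485 / 0.732 = 93520 C
I = Q / t = 93520 / 3006 s = 31.1 A

31.1 A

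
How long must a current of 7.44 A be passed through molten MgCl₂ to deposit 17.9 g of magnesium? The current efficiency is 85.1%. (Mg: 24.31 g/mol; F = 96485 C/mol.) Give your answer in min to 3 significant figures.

374 min

n(Mg) = 17.9 / 24.31 = 0.7363 mol
Mg²⁺ + 2e⁻ → Mg, so n(e⁻) = 2 × 0.7363 = 1.473 mol
Q = 1.473 × 96485 / 0.851 = 1.670×10^5 C
t = Q / I = 1.670×10^5 / 7.44 = 22450 s = 374 min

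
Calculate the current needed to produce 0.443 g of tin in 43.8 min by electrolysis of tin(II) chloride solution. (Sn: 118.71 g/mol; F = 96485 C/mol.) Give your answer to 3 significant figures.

0.274 A

n(Sn) = 0.443 / 118.71 = 0.003732 mol
Sn²⁺ + 2e⁻ → Sn, so n(e⁻) = 2 × 0.003732 = 0.007464 mol
Q = 0.007464 × 96485 = 720.2 C
I = Q / t = 720.2 / 2628 s = 0.274 A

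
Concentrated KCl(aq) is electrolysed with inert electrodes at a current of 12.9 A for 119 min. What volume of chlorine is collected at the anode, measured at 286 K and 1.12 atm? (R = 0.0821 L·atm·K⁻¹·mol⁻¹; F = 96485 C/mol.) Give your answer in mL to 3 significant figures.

10000 mL

Q = It = 12.9 × 7140 = 92110 C
n(e⁻) = 92110 / 96485 = 0.9547 mol
2Cl⁻ → Cl₂ + 2e⁻, so n(Cl₂) = 0.9547 / 2 = 0.4774 mol
V = nRT/P = 0.4774 × 0.0821 × 286 / 1.12 = 10.01 L
= 10000 mL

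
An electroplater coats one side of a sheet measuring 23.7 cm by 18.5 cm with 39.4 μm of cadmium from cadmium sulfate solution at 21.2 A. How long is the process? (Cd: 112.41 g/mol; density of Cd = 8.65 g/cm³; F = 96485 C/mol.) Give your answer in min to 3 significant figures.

Plated area = 23.7 × 18.5 = 438.5 cm²
Volume = 438.5 × 39.4×10⁻⁴ cm = 1.728 cm³
m(Cd) = 1.728 × 8.65 = 14.95 g
n(Cd) = 14.95 / 112.41 = 0.1330 mol; n(e⁻) = 2 × 0.1330 = 0.2660 mol
Q = 0.2660 × 96485 = 25670 C
t = 25670 / 21.2 = 1211 s = 20.2 min

20.2 min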